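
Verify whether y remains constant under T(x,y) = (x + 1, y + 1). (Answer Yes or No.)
No

Substitute T(x,y) = (x + 1, y + 1) into the expression and compare with the original.

Original: y
After applying T: (y + 1) = y + 1

This differs from the original y (difference: 1), so the expression is NOT invariant.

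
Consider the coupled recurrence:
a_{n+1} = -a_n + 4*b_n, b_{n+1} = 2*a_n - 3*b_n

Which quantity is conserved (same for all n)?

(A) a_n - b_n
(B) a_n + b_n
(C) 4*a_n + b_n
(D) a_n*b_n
B

Replace a_n by a_{n+1} = -a_n + 4*b_n and b_n by b_{n+1} = 2*a_n - 3*b_n in each option and simplify:
(A) a_n - b_n  ->  (-a_n + 4*b_n) - (2*a_n - 3*b_n) = -3*a_n + 7*b_n   [not conserved]
(B) a_n + b_n  ->  (-a_n + 4*b_n) + (2*a_n - 3*b_n) = a_n + b_n   [conserved]
(C) 4*a_n + b_n  ->  4*(-a_n + 4*b_n) + (2*a_n - 3*b_n) = -2*a_n + 13*b_n   [not conserved]
(D) a_n*b_n  ->  (-a_n + 4*b_n)*(2*a_n - 3*b_n) = -2*a_n^2 + 11*a_n*b_n - 12*b_n^2   [not conserved]

Only (B) a_n + b_n returns to itself after one step, so it is the conserved quantity.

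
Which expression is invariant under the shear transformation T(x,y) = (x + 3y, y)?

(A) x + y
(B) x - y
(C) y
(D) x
C

Under the shear T(x,y) = (x + 3y, y):
Substitute the transformed coordinates into each option and compare with the original:
(A) x + y  ->  (x + 3y) + (y) = x + 4y   [differs from x + y: not invariant]
(B) x - y  ->  (x + 3y) - (y) = x + 2y   [differs from x - y: not invariant]
(C) y  ->  (y) = y   [equals y: invariant]
(D) x  ->  (x + 3y) = x + 3y   [differs from x: not invariant]

Only option (C), y, is unchanged by the transformation.
A horizontal shear moves points parallel to the x-axis, so the y-coordinate (and any function of y alone) is unchanged.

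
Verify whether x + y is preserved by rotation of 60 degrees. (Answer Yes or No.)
No

Applying rotation by 60 degrees: x' = x*cos(60 degrees) - y*sin(60 degrees) = x/2 - sqrt(3)y/2, y' = x*sin(60 degrees) + y*cos(60 degrees) = sqrt(3)x/2 + y/2

Substituting into x + y:
(x/2 - sqrt(3)y/2) + (sqrt(3)x/2 + y/2)
= x/2 + sqrt(3)x/2 - sqrt(3)y/2 + y/2

This differs from the original expression x + y, so it is NOT invariant.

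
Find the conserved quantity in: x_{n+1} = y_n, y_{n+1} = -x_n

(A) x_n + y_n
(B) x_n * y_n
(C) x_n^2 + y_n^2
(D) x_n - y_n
C

For the recurrence x_{n+1} = y_n, y_{n+1} = -x_n:

x_{n+1}^2 + y_{n+1}^2 = y_n^2 + (-x_n)^2 = x_n^2 + y_n^2
The sum of squares is conserved (like energy in a harmonic oscillator).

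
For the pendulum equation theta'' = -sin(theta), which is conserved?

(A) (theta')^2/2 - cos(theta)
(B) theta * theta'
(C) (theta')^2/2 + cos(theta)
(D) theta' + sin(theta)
A

A first integral I satisfies dI/dt = 0 along every solution. Differentiate each option and use the equation of motion:
(A) d/dt[(theta')^2/2 - cos(theta)] = theta' theta'' + sin(theta) theta' = theta'(-sin(theta)) + theta' sin(theta) = 0
(B) d/dt[theta * theta'] = (theta')^2 + theta theta'' = (theta')^2 - theta sin(theta), not identically 0
(C) d/dt[(theta')^2/2 + cos(theta)] = theta' theta'' - sin(theta) theta' = -2 theta' sin(theta), not identically 0
(D) d/dt[theta' + sin(theta)] = theta'' + cos(theta) theta' = -sin(theta) + theta' cos(theta), not identically 0

Only (A) has zero time-derivative. This is the total energy: kinetic (theta')^2/2 plus potential -cos(theta).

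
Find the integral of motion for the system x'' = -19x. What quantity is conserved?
E = (x')^2 + 19x^2

Multiply the equation by x':
x' * x'' = -19x * x'
The left side is d/dt[(x')^2/2] and the right side is d/dt[-19x^2/2], so
d/dt[(x')^2/2 + 19x^2/2] = 0, i.e. (x')^2/2 + 19x^2/2 = constant.
Multiplying by 2, the integral of motion is E = (x')^2 + 19x^2.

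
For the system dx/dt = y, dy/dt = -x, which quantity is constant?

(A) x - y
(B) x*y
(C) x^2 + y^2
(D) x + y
C

A first integral I satisfies dI/dt = 0 along every solution. Differentiate each option and use the equation of motion:
(A) d/dt[x - y] = y - (-x) = x + y, not identically 0
(B) d/dt[x*y] = (dx/dt)y + x(dy/dt) = y^2 - x^2, not identically 0
(C) d/dt[x^2 + y^2] = 2x*dx/dt + 2y*dy/dt = 2x*y + 2y*(-x) = 0
(D) d/dt[x + y] = y + (-x) = y - x, not identically 0

Only (C) has zero time-derivative. So x^2 + y^2 (the squared radius; trajectories are circles) is the conserved quantity.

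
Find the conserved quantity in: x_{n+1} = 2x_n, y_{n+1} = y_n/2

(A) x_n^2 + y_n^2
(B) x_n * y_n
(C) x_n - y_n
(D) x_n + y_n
B

For the recurrence x_{n+1} = 2x_n, y_{n+1} = y_n/2:

x_{n+1} * y_{n+1} = (2x_n) * (y_n/2) = x_n * y_n
The product is conserved.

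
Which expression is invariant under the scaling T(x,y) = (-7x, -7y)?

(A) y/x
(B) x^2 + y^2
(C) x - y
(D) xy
A

Under the uniform scaling T(x,y) = (-7x, -7y):
Substitute the transformed coordinates into each option and compare with the original:
(A) y/x  ->  (-7y)/(-7x) = y/x   [equals y/x: invariant]
(B) x^2 + y^2  ->  (-7x)^2 + (-7y)^2 = 49x^2 + 49y^2   [differs from x^2 + y^2: not invariant]
(C) x - y  ->  (-7x) - (-7y) = -7x + 7y   [differs from x - y: not invariant]
(D) xy  ->  (-7x)(-7y) = 49xy   [differs from xy: not invariant]

Only option (A), y/x, is unchanged by the transformation.
The common factor -7 cancels in a ratio of coordinates, while sums, products and sums of squares pick up factors of -7 or 49.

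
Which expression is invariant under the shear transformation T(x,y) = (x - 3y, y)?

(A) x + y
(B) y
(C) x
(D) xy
B

Under the shear T(x,y) = (x - 3y, y):
Substitute the transformed coordinates into each option and compare with the original:
(A) x + y  ->  (x - 3y) + (y) = x - 2y   [differs from x + y: not invariant]
(B) y  ->  (y) = y   [equals y: invariant]
(C) x  ->  (x - 3y) = x - 3y   [differs from x: not invariant]
(D) xy  ->  (x - 3y)(y) = xy - 3y^2   [differs from xy: not invariant]

Only option (B), y, is unchanged by the transformation.
A horizontal shear moves points parallel to the x-axis, so the y-coordinate (and any function of y alone) is unchanged.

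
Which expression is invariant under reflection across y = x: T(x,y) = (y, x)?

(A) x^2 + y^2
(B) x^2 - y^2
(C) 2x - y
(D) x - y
A

The map is reflection across y = x: T(x,y) = (y, x).
Substitute the transformed coordinates into each option and compare with the original:
(A) x^2 + y^2  ->  (y)^2 + (x)^2 = x^2 + y^2   [equals x^2 + y^2: invariant]
(B) x^2 - y^2  ->  (y)^2 - (x)^2 = -x^2 + y^2   [differs from x^2 - y^2: not invariant]
(C) 2x - y  ->  2(y) - (x) = -x + 2y   [differs from 2x - y: not invariant]
(D) x - y  ->  (y) - (x) = -x + y   [differs from x - y: not invariant]

Only option (A), x^2 + y^2, is unchanged by the transformation.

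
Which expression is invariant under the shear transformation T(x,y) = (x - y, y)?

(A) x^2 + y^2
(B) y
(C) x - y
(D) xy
B

Under the shear T(x,y) = (x - y, y):
Substitute the transformed coordinates into each option and compare with the original:
(A) x^2 + y^2  ->  (x - y)^2 + (y)^2 = x^2 - 2xy + 2y^2   [differs from x^2 + y^2: not invariant]
(B) y  ->  (y) = y   [equals y: invariant]
(C) x - y  ->  (x - y) - (y) = x - 2y   [differs from x - y: not invariant]
(D) xy  ->  (x - y)(y) = xy - y^2   [differs from xy: not invariant]

Only option (B), y, is unchanged by the transformation.
A horizontal shear moves points parallel to the x-axis, so the y-coordinate (and any function of y alone) is unchanged.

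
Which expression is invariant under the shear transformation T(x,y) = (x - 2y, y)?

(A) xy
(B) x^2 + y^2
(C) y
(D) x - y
C

Under the shear T(x,y) = (x - 2y, y):
Substitute the transformed coordinates into each option and compare with the original:
(A) xy  ->  (x - 2y)(y) = xy - 2y^2   [differs from xy: not invariant]
(B) x^2 + y^2  ->  (x - 2y)^2 + (y)^2 = x^2 - 4xy + 5y^2   [differs from x^2 + y^2: not invariant]
(C) y  ->  (y) = y   [equals y: invariant]
(D) x - y  ->  (x - 2y) - (y) = x - 3y   [differs from x - y: not invariant]

Only option (C), y, is unchanged by the transformation.
A horizontal shear moves points parallel to the x-axis, so the y-coordinate (and any function of y alone) is unchanged.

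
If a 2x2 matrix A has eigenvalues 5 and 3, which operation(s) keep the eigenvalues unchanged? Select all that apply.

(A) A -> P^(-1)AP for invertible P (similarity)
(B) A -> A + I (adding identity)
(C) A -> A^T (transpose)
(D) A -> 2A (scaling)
A and C

Eigenvalues are preserved by:
1. Similarity transformations: A -> P^(-1)AP (same characteristic polynomial)
2. Transpose: A^T has the same eigenvalues as A

Eigenvalues are NOT preserved by:
- Adding identity: eigenvalues become 5+1, 3+1
- Scaling: eigenvalues become 10, 6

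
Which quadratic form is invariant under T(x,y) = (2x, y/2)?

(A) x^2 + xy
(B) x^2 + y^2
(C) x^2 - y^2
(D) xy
D

T multiplies x by 2 and divides y by 2.
Substitute the transformed coordinates into each option and compare with the original:
(A) x^2 + xy  ->  (2x)^2 + (2x)(y/2) = 4x^2 + xy   [differs from x^2 + xy: not invariant]
(B) x^2 + y^2  ->  (2x)^2 + (y/2)^2 = 4x^2 + y^2/4   [differs from x^2 + y^2: not invariant]
(C) x^2 - y^2  ->  (2x)^2 - (y/2)^2 = 4x^2 - y^2/4   [differs from x^2 - y^2: not invariant]
(D) xy  ->  (2x)(y/2) = xy   [equals xy: invariant]

Only option (D), xy, is unchanged by the transformation.
The factors 2 and 1/2 cancel only in the pure product xy.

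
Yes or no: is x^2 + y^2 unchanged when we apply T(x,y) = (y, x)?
Yes

Substitute T(x,y) = (y, x) into the expression and compare with the original.

Original: x^2 + y^2
After applying T: (y)^2 + (x)^2 = x^2 + y^2

This is identical to the original x^2 + y^2, so the expression is invariant.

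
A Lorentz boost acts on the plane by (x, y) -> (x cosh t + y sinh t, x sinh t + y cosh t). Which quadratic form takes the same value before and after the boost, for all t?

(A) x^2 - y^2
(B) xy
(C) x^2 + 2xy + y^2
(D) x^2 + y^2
A

Write x' = x cosh t + y sinh t, y' = x sinh t + y cosh t and substitute into each option:
(A) x^2 - y^2: (x cosh t + y sinh t)^2 - (x sinh t + y cosh t)^2 = x^2(cosh^2 t - sinh^2 t) + 2xy(cosh t sinh t - sinh t cosh t) + y^2(sinh^2 t - cosh^2 t) = x^2 - y^2   [invariant, using cosh^2 t - sinh^2 t = 1]
(B) xy: (x cosh t + y sinh t)(x sinh t + y cosh t) = xy(cosh^2 t + sinh^2 t) + (x^2 + y^2) sinh t cosh t = xy cosh 2t + (x^2 + y^2)(sinh 2t)/2   [not invariant for t != 0]
(C) x^2 + 2xy + y^2: (x' + y')^2 with x' + y' = (x + y)(cosh t + sinh t) = (x + y)e^t, so it becomes (x + y)^2 e^(2t)   [not invariant for t != 0]
(D) x^2 + y^2: (x cosh t + y sinh t)^2 + (x sinh t + y cosh t)^2 = (x^2 + y^2)(cosh^2 t + sinh^2 t) + 4xy sinh t cosh t = (x^2 + y^2) cosh 2t + 2xy sinh 2t   [not invariant for t != 0]

Only (A) x^2 - y^2 is unchanged; it is the Minkowski form preserved by Lorentz boosts, just as x^2 + y^2 is preserved by ordinary rotations.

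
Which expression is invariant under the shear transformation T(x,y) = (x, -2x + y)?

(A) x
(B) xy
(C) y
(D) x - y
A

Under the shear T(x,y) = (x, -2x + y):
Substitute the transformed coordinates into each option and compare with the original:
(A) x  ->  (x) = x   [equals x: invariant]
(B) xy  ->  (x)(-2x + y) = -2x^2 + xy   [differs from xy: not invariant]
(C) y  ->  (-2x + y) = -2x + y   [differs from y: not invariant]
(D) x - y  ->  (x) - (-2x + y) = 3x - y   [differs from x - y: not invariant]

Only option (A), x, is unchanged by the transformation.
A vertical shear moves points parallel to the y-axis, so the x-coordinate (and any function of x alone) is unchanged.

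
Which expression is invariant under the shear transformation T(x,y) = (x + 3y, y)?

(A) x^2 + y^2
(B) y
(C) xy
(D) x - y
B

Under the shear T(x,y) = (x + 3y, y):
Substitute the transformed coordinates into each option and compare with the original:
(A) x^2 + y^2  ->  (x + 3y)^2 + (y)^2 = x^2 + 6xy + 10y^2   [differs from x^2 + y^2: not invariant]
(B) y  ->  (y) = y   [equals y: invariant]
(C) xy  ->  (x + 3y)(y) = xy + 3y^2   [differs from xy: not invariant]
(D) x - y  ->  (x + 3y) - (y) = x + 2y   [differs from x - y: not invariant]

Only option (B), y, is unchanged by the transformation.
A horizontal shear moves points parallel to the x-axis, so the y-coordinate (and any function of y alone) is unchanged.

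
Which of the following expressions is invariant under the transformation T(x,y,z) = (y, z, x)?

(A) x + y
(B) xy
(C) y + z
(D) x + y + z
D

Apply T(x,y,z) = (y, z, x) to each option, i.e. replace (x, y, z) by the transformed coordinates.
Substitute the transformed coordinates into each option and compare with the original:
(A) x + y  ->  (y) + (z) = y + z   [differs from x + y: not invariant]
(B) xy  ->  (y)(z) = yz   [differs from xy: not invariant]
(C) y + z  ->  (z) + (x) = x + z   [differs from y + z: not invariant]
(D) x + y + z  ->  (y) + (z) + (x) = x + y + z   [equals x + y + z: invariant]

Only option (D), x + y + z, is unchanged by the transformation.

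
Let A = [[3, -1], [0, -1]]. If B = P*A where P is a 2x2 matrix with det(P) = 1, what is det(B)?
-3

By the multiplicative property of determinants, det(B) = det(P*A) = det(P) * det(A) = det(A),
so the determinant is invariant under multiplication by any determinant-1 matrix; we just need det(A).

det(A) = (3)(-1) - (-1)(0) = -3 - 0 = -3

Therefore det(B) = 1 * (-3) = -3.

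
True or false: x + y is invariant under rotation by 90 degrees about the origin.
False

Applying rotation by 90 degrees: x' = x*cos(90 degrees) - y*sin(90 degrees) = -y, y' = x*sin(90 degrees) + y*cos(90 degrees) = x

Substituting into x + y:
(-y) + (x)
= x - y

This differs from the original expression x + y, so it is NOT invariant.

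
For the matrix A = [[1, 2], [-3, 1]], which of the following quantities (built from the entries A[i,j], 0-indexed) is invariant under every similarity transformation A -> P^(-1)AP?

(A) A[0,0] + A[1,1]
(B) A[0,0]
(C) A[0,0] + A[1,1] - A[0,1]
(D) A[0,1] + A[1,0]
A

A[0,0] + A[1,1] is the trace of A. By the cyclic property of the trace, tr(P^(-1)AP) = tr(APP^(-1)) = tr(A), so it is the same for every matrix similar to A.

The other combinations are not similarity invariants. For example, take P = [[2, 1], [1, 1]] (det P = 1), so P^(-1) = [[1, -1], [-1, 2]] and
B = P^(-1)AP = [[9, 5], [-14, -7]].
Evaluating each option on A and on B:
(A) A[0,0] + A[1,1]: 2 for A, 2 for B -> unchanged
(B) A[0,0]: 1 for A, 9 for B -> changes
(C) A[0,0] + A[1,1] - A[0,1]: 0 for A, -3 for B -> changes
(D) A[0,1] + A[1,0]: -1 for A, -9 for B -> changes

Only (A) A[0,0] + A[1,1] = 2 survives (and it does so for every P, not just this one), so it is the invariant.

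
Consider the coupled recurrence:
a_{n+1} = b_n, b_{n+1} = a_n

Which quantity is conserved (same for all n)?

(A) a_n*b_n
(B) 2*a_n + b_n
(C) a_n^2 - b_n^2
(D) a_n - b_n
A

Replace a_n by a_{n+1} = b_n and b_n by b_{n+1} = a_n in each option and simplify:
(A) a_n*b_n  ->  (b_n)*(a_n) = a_n*b_n   [conserved]
(B) 2*a_n + b_n  ->  2*(b_n) + (a_n) = a_n + 2*b_n   [not conserved]
(C) a_n^2 - b_n^2  ->  (b_n)^2 - (a_n)^2 = -a_n^2 + b_n^2   [not conserved]
(D) a_n - b_n  ->  (b_n) - (a_n) = -a_n + b_n   [not conserved]

Only (A) a_n*b_n returns to itself after one step, so it is the conserved quantity.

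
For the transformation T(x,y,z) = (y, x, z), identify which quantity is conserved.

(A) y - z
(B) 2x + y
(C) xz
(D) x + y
D

Apply T(x,y,z) = (y, x, z) to each option, i.e. replace (x, y, z) by the transformed coordinates.
Substitute the transformed coordinates into each option and compare with the original:
(A) y - z  ->  (x) - (z) = x - z   [differs from y - z: not invariant]
(B) 2x + y  ->  2(y) + (x) = x + 2y   [differs from 2x + y: not invariant]
(C) xz  ->  (y)(z) = yz   [differs from xz: not invariant]
(D) x + y  ->  (y) + (x) = x + y   [equals x + y: invariant]

Only option (D), x + y, is unchanged by the transformation.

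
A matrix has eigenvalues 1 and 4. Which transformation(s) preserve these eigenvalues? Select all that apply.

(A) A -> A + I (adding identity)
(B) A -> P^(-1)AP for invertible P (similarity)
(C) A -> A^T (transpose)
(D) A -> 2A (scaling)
B and C

Eigenvalues are preserved by:
1. Similarity transformations: A -> P^(-1)AP (same characteristic polynomial)
2. Transpose: A^T has the same eigenvalues as A

Eigenvalues are NOT preserved by:
- Adding identity: eigenvalues become 1+1, 4+1
- Scaling: eigenvalues become 2, 8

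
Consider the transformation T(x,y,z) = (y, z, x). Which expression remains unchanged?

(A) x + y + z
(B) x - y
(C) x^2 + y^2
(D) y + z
A

Apply T(x,y,z) = (y, z, x) to each option, i.e. replace (x, y, z) by the transformed coordinates.
Substitute the transformed coordinates into each option and compare with the original:
(A) x + y + z  ->  (y) + (z) + (x) = x + y + z   [equals x + y + z: invariant]
(B) x - y  ->  (y) - (z) = y - z   [differs from x - y: not invariant]
(C) x^2 + y^2  ->  (y)^2 + (z)^2 = y^2 + z^2   [differs from x^2 + y^2: not invariant]
(D) y + z  ->  (z) + (x) = x + z   [differs from y + z: not invariant]

Only option (A), x + y + z, is unchanged by the transformation.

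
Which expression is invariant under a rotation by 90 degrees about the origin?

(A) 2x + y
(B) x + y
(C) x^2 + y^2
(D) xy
C

A rotation by 90 degrees sends (x, y) to (-y, x).
Substitute the transformed coordinates into each option and compare with the original:
(A) 2x + y  ->  2(-y) + (x) = x - 2y   [differs from 2x + y: not invariant]
(B) x + y  ->  (-y) + (x) = x - y   [differs from x + y: not invariant]
(C) x^2 + y^2  ->  (-y)^2 + (x)^2 = x^2 + y^2   [equals x^2 + y^2: invariant]
(D) xy  ->  (-y)(x) = -xy   [differs from xy: not invariant]

Only option (C), x^2 + y^2, is unchanged by the transformation.
Geometrically, x^2 + y^2 is the squared distance from the origin, which every rotation about the origin preserves.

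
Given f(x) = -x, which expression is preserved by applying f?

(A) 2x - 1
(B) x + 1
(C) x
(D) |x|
D

For f(x) = -x:
Applying f replaces x by -x. Since |-x| = |x|, the absolute value is unchanged by f, whereas x -> -x, 2x - 1 -> -2x - 1 and x + 1 -> -x + 1 all change.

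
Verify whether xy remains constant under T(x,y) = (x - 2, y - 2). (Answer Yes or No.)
No

Substitute T(x,y) = (x - 2, y - 2) into the expression and compare with the original.

Original: xy
After applying T: (x - 2)(y - 2) = xy - 2x - 2y + 4

This differs from the original xy (difference: -2x - 2y + 4), so the expression is NOT invariant.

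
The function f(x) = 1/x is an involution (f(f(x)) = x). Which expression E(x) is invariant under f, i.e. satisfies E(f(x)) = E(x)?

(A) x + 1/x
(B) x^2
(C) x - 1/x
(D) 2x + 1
A

Replace x by f(x) = 1/x in each option and simplify. As a quick numerical cross-check, also compare E(3) with E(f(3)) = E(1/3).

(A) x + 1/x  ->  (1/x) + 1/(1/x), which simplifies back to x + 1/x; check: E(3) = 10/3, E(1/3) = 10/3.   [invariant]
(B) x^2  ->  (1/x)^2 = x^(-2); check: E(3) = 9 but E(1/3) = 1/9.   [not invariant]
(C) x - 1/x  ->  (1/x) - 1/(1/x) = -x + 1/x; check: E(3) = 8/3 but E(1/3) = -8/3.   [not invariant]
(D) 2x + 1  ->  2(1/x) + 1 = (x + 2)/x; check: E(3) = 7 but E(1/3) = 5/3.   [not invariant]

Only (A) is unchanged. E is symmetric under swapping x with f(x) = 1/x, which is exactly what an involution does.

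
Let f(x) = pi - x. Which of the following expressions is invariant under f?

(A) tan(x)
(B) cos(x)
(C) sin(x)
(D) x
C

For f(x) = pi - x:
sin(pi - x) = sin(x), so sine is invariant under this transformation.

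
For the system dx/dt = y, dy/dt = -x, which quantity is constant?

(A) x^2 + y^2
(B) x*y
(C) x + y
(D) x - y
A

A first integral I satisfies dI/dt = 0 along every solution. Differentiate each option and use the equation of motion:
(A) d/dt[x^2 + y^2] = 2x*dx/dt + 2y*dy/dt = 2x*y + 2y*(-x) = 0
(B) d/dt[x*y] = (dx/dt)y + x(dy/dt) = y^2 - x^2, not identically 0
(C) d/dt[x + y] = y + (-x) = y - x, not identically 0
(D) d/dt[x - y] = y - (-x) = x + y, not identically 0

Only (A) has zero time-derivative. So x^2 + y^2 (the squared radius; trajectories are circles) is the conserved quantity.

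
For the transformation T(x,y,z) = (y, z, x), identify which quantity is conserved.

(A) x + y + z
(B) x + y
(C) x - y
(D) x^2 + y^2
A

Apply T(x,y,z) = (y, z, x) to each option, i.e. replace (x, y, z) by the transformed coordinates.
Substitute the transformed coordinates into each option and compare with the original:
(A) x + y + z  ->  (y) + (z) + (x) = x + y + z   [equals x + y + z: invariant]
(B) x + y  ->  (y) + (z) = y + z   [differs from x + y: not invariant]
(C) x - y  ->  (y) - (z) = y - z   [differs from x - y: not invariant]
(D) x^2 + y^2  ->  (y)^2 + (z)^2 = y^2 + z^2   [differs from x^2 + y^2: not invariant]

Only option (A), x + y + z, is unchanged by the transformation.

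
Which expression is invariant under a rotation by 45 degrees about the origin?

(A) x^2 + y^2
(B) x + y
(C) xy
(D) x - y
A

A rotation by 45 degrees sends (x, y) to (sqrt(2)x/2 - sqrt(2)y/2, sqrt(2)x/2 + sqrt(2)y/2).
Substitute the transformed coordinates into each option and compare with the original:
(A) x^2 + y^2  ->  (sqrt(2)x/2 - sqrt(2)y/2)^2 + (sqrt(2)x/2 + sqrt(2)y/2)^2 = x^2 + y^2   [equals x^2 + y^2: invariant]
(B) x + y  ->  (sqrt(2)x/2 - sqrt(2)y/2) + (sqrt(2)x/2 + sqrt(2)y/2) = sqrt(2)x   [differs from x + y: not invariant]
(C) xy  ->  (sqrt(2)x/2 - sqrt(2)y/2)(sqrt(2)x/2 + sqrt(2)y/2) = x^2/2 - y^2/2   [differs from xy: not invariant]
(D) x - y  ->  (sqrt(2)x/2 - sqrt(2)y/2) - (sqrt(2)x/2 + sqrt(2)y/2) = -sqrt(2)y   [differs from x - y: not invariant]

Only option (A), x^2 + y^2, is unchanged by the transformation.
Geometrically, x^2 + y^2 is the squared distance from the origin, which every rotation about the origin preserves.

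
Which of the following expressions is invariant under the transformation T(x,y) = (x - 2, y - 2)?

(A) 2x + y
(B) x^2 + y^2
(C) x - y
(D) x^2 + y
C

An expression E(x,y) is invariant under T if E(T(x,y)) = E(x,y). Here T(x,y) = (x - 2, y - 2).
Substitute the transformed coordinates into each option and compare with the original:
(A) 2x + y  ->  2(x - 2) + (y - 2) = 2x + y - 6   [differs from 2x + y: not invariant]
(B) x^2 + y^2  ->  (x - 2)^2 + (y - 2)^2 = x^2 - 4x + y^2 - 4y + 8   [differs from x^2 + y^2: not invariant]
(C) x - y  ->  (x - 2) - (y - 2) = x - y   [equals x - y: invariant]
(D) x^2 + y  ->  (x - 2)^2 + (y - 2) = x^2 - 4x + y + 2   [differs from x^2 + y: not invariant]

Only option (C), x - y, is unchanged by the transformation.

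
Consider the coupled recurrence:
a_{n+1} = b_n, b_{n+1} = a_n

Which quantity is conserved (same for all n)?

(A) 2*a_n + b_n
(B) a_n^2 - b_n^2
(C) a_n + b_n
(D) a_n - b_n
C

Replace a_n by a_{n+1} = b_n and b_n by b_{n+1} = a_n in each option and simplify:
(A) 2*a_n + b_n  ->  2*(b_n) + (a_n) = a_n + 2*b_n   [not conserved]
(B) a_n^2 - b_n^2  ->  (b_n)^2 - (a_n)^2 = -a_n^2 + b_n^2   [not conserved]
(C) a_n + b_n  ->  (b_n) + (a_n) = a_n + b_n   [conserved]
(D) a_n - b_n  ->  (b_n) - (a_n) = -a_n + b_n   [not conserved]

Only (C) a_n + b_n returns to itself after one step, so it is the conserved quantity.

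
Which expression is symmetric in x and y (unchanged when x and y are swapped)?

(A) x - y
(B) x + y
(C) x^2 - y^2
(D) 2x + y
B

A symmetric expression is unchanged when the variables are permuted; here the transformation to test is the swap (x, y) -> (y, x).
Substitute the transformed coordinates into each option and compare with the original:
(A) x - y  ->  (y) - (x) = -x + y   [differs from x - y: not invariant]
(B) x + y  ->  (y) + (x) = x + y   [equals x + y: invariant]
(C) x^2 - y^2  ->  (y)^2 - (x)^2 = -x^2 + y^2   [differs from x^2 - y^2: not invariant]
(D) 2x + y  ->  2(y) + (x) = x + 2y   [differs from 2x + y: not invariant]

Only option (B), x + y, is unchanged by the transformation.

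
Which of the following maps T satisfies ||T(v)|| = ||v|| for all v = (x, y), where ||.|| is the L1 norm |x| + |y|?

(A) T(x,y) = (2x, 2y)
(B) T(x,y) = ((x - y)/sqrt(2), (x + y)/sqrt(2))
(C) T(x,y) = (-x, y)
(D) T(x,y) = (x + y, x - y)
C

A transformation preserves a norm if ||T(v)|| = ||v|| for every v; a single vector where the norm changes rules an option out.

(A) T(x,y) = (2x, 2y): v = (1, 0) has norm |1| + |0| = 1, but T(v) = (2, 0) has norm 2 -- not preserved.
(B) T(x,y) = ((x - y)/sqrt(2), (x + y)/sqrt(2)): v = (1, 0) has norm |1| + |0| = 1, but T(v) = (sqrt(2)/2, sqrt(2)/2) has norm sqrt(2) -- not preserved.
(C) T(x,y) = (-x, y): preserves the norm -- it only permutes the coordinates and/or flips signs, which leaves |x| + |y| unchanged.
(D) T(x,y) = (x + y, x - y): v = (1, 0) has norm |1| + |0| = 1, but T(v) = (1, 1) has norm 2 -- not preserved.

Therefore the answer is (C).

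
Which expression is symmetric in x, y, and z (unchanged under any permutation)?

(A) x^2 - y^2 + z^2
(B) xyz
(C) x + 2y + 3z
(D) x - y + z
B

A symmetric expression is unchanged when the variables are permuted; here the transformation to test is the swap (x, y) -> (y, x).
A symmetric expression must survive every permutation; the single swap x <-> y already eliminates the distractors, and the keyed expression is also unchanged by x <-> z and y <-> z (each variable enters it in exactly the same way).
Substitute the transformed coordinates into each option and compare with the original:
(A) x^2 - y^2 + z^2  ->  (y)^2 - (x)^2 + z^2 = -x^2 + y^2 + z^2   [differs from x^2 - y^2 + z^2: not invariant]
(B) xyz  ->  (y)(x)z = xyz   [equals xyz: invariant]
(C) x + 2y + 3z  ->  (y) + 2(x) + 3z = 2x + y + 3z   [differs from x + 2y + 3z: not invariant]
(D) x - y + z  ->  (y) - (x) + z = -x + y + z   [differs from x - y + z: not invariant]

Only option (B), xyz, is unchanged by the transformation.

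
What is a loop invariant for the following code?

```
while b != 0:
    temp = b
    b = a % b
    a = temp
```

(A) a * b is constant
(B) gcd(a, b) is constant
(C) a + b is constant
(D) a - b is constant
B

A loop invariant must hold before the first iteration and be re-established by every execution of the body.

(B) gcd(a, b) is constant: One iteration replaces (a, b) by (b, a mod b). Since a mod b = a - q*b for an integer q, any common divisor of a and b divides b and a mod b, and conversely; hence gcd(b, a mod b) = gcd(a, b). For instance (40, 6) -> (6, 4) keeps gcd = 2. At exit b = 0 and a = gcd of the original inputs.

The other options fail:
(A) a * b is constant: e.g. (a, b) = (40, 6) -> (6, 4): the product goes from 240 to 24.
(C) a + b is constant: e.g. (a, b) = (40, 6) -> (6, 4): the sum goes from 46 to 10.
(D) a - b is constant: e.g. (a, b) = (40, 6) -> (6, 4): the difference goes from 34 to 2.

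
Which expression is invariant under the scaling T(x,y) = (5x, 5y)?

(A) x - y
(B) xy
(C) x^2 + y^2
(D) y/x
D

Under the uniform scaling T(x,y) = (5x, 5y):
Substitute the transformed coordinates into each option and compare with the original:
(A) x - y  ->  (5x) - (5y) = 5x - 5y   [differs from x - y: not invariant]
(B) xy  ->  (5x)(5y) = 25xy   [differs from xy: not invariant]
(C) x^2 + y^2  ->  (5x)^2 + (5y)^2 = 25x^2 + 25y^2   [differs from x^2 + y^2: not invariant]
(D) y/x  ->  (5y)/(5x) = y/x   [equals y/x: invariant]

Only option (D), y/x, is unchanged by the transformation.
The common factor 5 cancels in a ratio of coordinates, while sums, products and sums of squares pick up factors of 5 or 25.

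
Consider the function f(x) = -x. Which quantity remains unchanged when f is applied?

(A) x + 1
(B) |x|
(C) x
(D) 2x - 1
B

For f(x) = -x:
Applying f replaces x by -x. Since |-x| = |x|, the absolute value is unchanged by f, whereas x -> -x, 2x - 1 -> -2x - 1 and x + 1 -> -x + 1 all change.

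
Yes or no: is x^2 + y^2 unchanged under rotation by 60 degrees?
Yes

Applying rotation by 60 degrees: x' = x*cos(60 degrees) - y*sin(60 degrees) = x/2 - sqrt(3)y/2, y' = x*sin(60 degrees) + y*cos(60 degrees) = sqrt(3)x/2 + y/2

Substituting into x^2 + y^2:
(x/2 - sqrt(3)y/2)^2 + (sqrt(3)x/2 + y/2)^2
= x^2 + y^2

This equals the original expression x^2 + y^2, so it IS invariant.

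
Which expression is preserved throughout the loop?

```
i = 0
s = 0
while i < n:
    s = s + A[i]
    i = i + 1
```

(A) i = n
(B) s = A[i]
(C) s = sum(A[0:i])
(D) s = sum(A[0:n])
C

A loop invariant must hold before the first iteration and be re-established by every execution of the body.

(C) s = sum(A[0:i]): Initially i = 0 and s = 0 = sum of the empty slice A[0:0]. If s = sum(A[0:i]) holds at the top of an iteration, the body sets s to sum(A[0:i]) + A[i] = sum(A[0:i+1]) and then i to i+1, so s = sum(A[0:i]) holds again. At exit i = n, giving s = sum(A[0:n]).

The other options fail:
(A) i = n: false initially (i = 0); it is the exit condition, not an invariant.
(B) s = A[i]: after the first iteration s = A[0] but i = 1, so s = A[i] compares s with the wrong element (and fails in general).
(D) s = sum(A[0:n]): false before the loop (s = 0, not the full sum) -- it only becomes true at exit.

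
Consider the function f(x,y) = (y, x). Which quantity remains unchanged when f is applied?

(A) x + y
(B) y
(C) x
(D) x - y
A

For f(x,y) = (y, x):
After applying f: x' = y, y' = x. So x' + y' = y + x = x + y.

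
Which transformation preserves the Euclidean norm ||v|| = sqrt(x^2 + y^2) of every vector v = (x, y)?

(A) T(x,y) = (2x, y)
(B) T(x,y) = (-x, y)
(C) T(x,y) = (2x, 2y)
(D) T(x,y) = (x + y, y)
B

A transformation preserves a norm if ||T(v)|| = ||v|| for every v; a single vector where the norm changes rules an option out.

(A) T(x,y) = (2x, y): v = (1, 0) has norm sqrt((1)^2 + (0)^2) = 1, but T(v) = (2, 0) has norm 2 -- not preserved.
(B) T(x,y) = (-x, y): preserves the norm -- it is an orthogonal map (a rotation/reflection), and (-x)^2 + (y)^2 simplifies to x^2 + y^2.
(C) T(x,y) = (2x, 2y): v = (1, 0) has norm sqrt((1)^2 + (0)^2) = 1, but T(v) = (2, 0) has norm 2 -- not preserved.
(D) T(x,y) = (x + y, y): v = (0, 1) has norm sqrt((0)^2 + (1)^2) = 1, but T(v) = (1, 1) has norm sqrt(2) -- not preserved.

Therefore the answer is (B).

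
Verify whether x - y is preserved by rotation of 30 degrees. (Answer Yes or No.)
No

Applying rotation by 30 degrees: x' = x*cos(30 degrees) - y*sin(30 degrees) = sqrt(3)x/2 - y/2, y' = x*sin(30 degrees) + y*cos(30 degrees) = x/2 + sqrt(3)y/2

Substituting into x - y:
(sqrt(3)x/2 - y/2) - (x/2 + sqrt(3)y/2)
= -x/2 + sqrt(3)x/2 - sqrt(3)y/2 - y/2

This differs from the original expression x - y, so it is NOT invariant.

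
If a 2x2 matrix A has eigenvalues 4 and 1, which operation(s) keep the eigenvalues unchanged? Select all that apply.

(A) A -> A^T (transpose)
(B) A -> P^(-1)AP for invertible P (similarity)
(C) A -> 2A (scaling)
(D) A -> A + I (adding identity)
A and B

Eigenvalues are preserved by:
1. Similarity transformations: A -> P^(-1)AP (same characteristic polynomial)
2. Transpose: A^T has the same eigenvalues as A

Eigenvalues are NOT preserved by:
- Adding identity: eigenvalues become 4+1, 1+1
- Scaling: eigenvalues become 8, 2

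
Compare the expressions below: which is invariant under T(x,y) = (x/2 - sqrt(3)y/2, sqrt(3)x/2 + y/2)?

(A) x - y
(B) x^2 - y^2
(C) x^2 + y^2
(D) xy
C

An expression E(x,y) is invariant under T if E(T(x,y)) = E(x,y). Here T(x,y) = (x/2 - sqrt(3)y/2, sqrt(3)x/2 + y/2).
Substitute the transformed coordinates into each option and compare with the original:
(A) x - y  ->  (x/2 - sqrt(3)y/2) - (sqrt(3)x/2 + y/2) = -sqrt(3)x/2 + x/2 - sqrt(3)y/2 - y/2   [differs from x - y: not invariant]
(B) x^2 - y^2  ->  (x/2 - sqrt(3)y/2)^2 - (sqrt(3)x/2 + y/2)^2 = -x^2/2 - sqrt(3)xy + y^2/2   [differs from x^2 - y^2: not invariant]
(C) x^2 + y^2  ->  (x/2 - sqrt(3)y/2)^2 + (sqrt(3)x/2 + y/2)^2 = x^2 + y^2   [equals x^2 + y^2: invariant]
(D) xy  ->  (x/2 - sqrt(3)y/2)(sqrt(3)x/2 + y/2) = sqrt(3)x^2/4 - xy/2 - sqrt(3)y^2/4   [differs from xy: not invariant]

Only option (C), x^2 + y^2, is unchanged by the transformation.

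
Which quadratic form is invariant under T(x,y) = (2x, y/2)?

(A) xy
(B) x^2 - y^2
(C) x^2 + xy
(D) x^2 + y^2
A

T multiplies x by 2 and divides y by 2.
Substitute the transformed coordinates into each option and compare with the original:
(A) xy  ->  (2x)(y/2) = xy   [equals xy: invariant]
(B) x^2 - y^2  ->  (2x)^2 - (y/2)^2 = 4x^2 - y^2/4   [differs from x^2 - y^2: not invariant]
(C) x^2 + xy  ->  (2x)^2 + (2x)(y/2) = 4x^2 + xy   [differs from x^2 + xy: not invariant]
(D) x^2 + y^2  ->  (2x)^2 + (y/2)^2 = 4x^2 + y^2/4   [differs from x^2 + y^2: not invariant]

Only option (A), xy, is unchanged by the transformation.
The factors 2 and 1/2 cancel only in the pure product xy.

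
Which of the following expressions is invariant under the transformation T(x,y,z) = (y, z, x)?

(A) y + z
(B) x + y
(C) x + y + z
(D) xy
C

Apply T(x,y,z) = (y, z, x) to each option, i.e. replace (x, y, z) by the transformed coordinates.
Substitute the transformed coordinates into each option and compare with the original:
(A) y + z  ->  (z) + (x) = x + z   [differs from y + z: not invariant]
(B) x + y  ->  (y) + (z) = y + z   [differs from x + y: not invariant]
(C) x + y + z  ->  (y) + (z) + (x) = x + y + z   [equals x + y + z: invariant]
(D) xy  ->  (y)(z) = yz   [differs from xy: not invariant]

Only option (C), x + y + z, is unchanged by the transformation.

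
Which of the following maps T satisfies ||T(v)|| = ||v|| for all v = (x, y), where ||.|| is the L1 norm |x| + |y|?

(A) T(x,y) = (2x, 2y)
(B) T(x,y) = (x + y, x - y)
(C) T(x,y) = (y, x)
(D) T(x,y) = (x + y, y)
C

A transformation preserves a norm if ||T(v)|| = ||v|| for every v; a single vector where the norm changes rules an option out.

(A) T(x,y) = (2x, 2y): v = (1, 0) has norm |1| + |0| = 1, but T(v) = (2, 0) has norm 2 -- not preserved.
(B) T(x,y) = (x + y, x - y): v = (1, 0) has norm |1| + |0| = 1, but T(v) = (1, 1) has norm 2 -- not preserved.
(C) T(x,y) = (y, x): preserves the norm -- it only permutes the coordinates and/or flips signs, which leaves |x| + |y| unchanged.
(D) T(x,y) = (x + y, y): v = (0, 1) has norm |0| + |1| = 1, but T(v) = (1, 1) has norm 2 -- not preserved.

Therefore the answer is (C).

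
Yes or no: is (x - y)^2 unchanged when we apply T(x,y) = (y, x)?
Yes

Substitute T(x,y) = (y, x) into the expression and compare with the original.

Original: (x - y)^2
After applying T: ((y) - (x))^2 = x^2 - 2xy + y^2

This is identical to the original (x - y)^2, so the expression is invariant.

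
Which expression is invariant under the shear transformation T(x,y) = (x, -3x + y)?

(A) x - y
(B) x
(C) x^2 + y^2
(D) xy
B

Under the shear T(x,y) = (x, -3x + y):
Substitute the transformed coordinates into each option and compare with the original:
(A) x - y  ->  (x) - (-3x + y) = 4x - y   [differs from x - y: not invariant]
(B) x  ->  (x) = x   [equals x: invariant]
(C) x^2 + y^2  ->  (x)^2 + (-3x + y)^2 = 10x^2 - 6xy + y^2   [differs from x^2 + y^2: not invariant]
(D) xy  ->  (x)(-3x + y) = -3x^2 + xy   [differs from xy: not invariant]

Only option (B), x, is unchanged by the transformation.
A vertical shear moves points parallel to the y-axis, so the x-coordinate (and any function of x alone) is unchanged.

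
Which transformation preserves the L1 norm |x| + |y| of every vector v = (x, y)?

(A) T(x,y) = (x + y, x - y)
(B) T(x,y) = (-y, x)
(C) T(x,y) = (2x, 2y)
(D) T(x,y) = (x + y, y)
B

A transformation preserves a norm if ||T(v)|| = ||v|| for every v; a single vector where the norm changes rules an option out.

(A) T(x,y) = (x + y, x - y): v = (1, 0) has norm |1| + |0| = 1, but T(v) = (1, 1) has norm 2 -- not preserved.
(B) T(x,y) = (-y, x): preserves the norm -- it only permutes the coordinates and/or flips signs, which leaves |x| + |y| unchanged.
(C) T(x,y) = (2x, 2y): v = (1, 0) has norm |1| + |0| = 1, but T(v) = (2, 0) has norm 2 -- not preserved.
(D) T(x,y) = (x + y, y): v = (0, 1) has norm |0| + |1| = 1, but T(v) = (1, 1) has norm 2 -- not preserved.

Therefore the answer is (B).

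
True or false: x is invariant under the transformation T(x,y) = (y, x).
False

Substitute T(x,y) = (y, x) into the expression and compare with the original.

Original: x
After applying T: (y) = y

This differs from the original x (difference: -x + y), so the expression is NOT invariant.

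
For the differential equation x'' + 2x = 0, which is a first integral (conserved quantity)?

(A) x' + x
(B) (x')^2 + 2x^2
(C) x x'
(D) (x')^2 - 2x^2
B

A first integral I satisfies dI/dt = 0 along every solution. Differentiate each option and use the equation of motion:
(A) d/dt[x' + x] = x'' + x' = -2x + x', not identically 0
(B) d/dt[(x')^2 + 2x^2] = 2x'x'' + 4x x' = 2x'(-2x) + 4x x' = 0
(C) d/dt[x x'] = (x')^2 + x x'' = (x')^2 - 2x^2, not identically 0
(D) d/dt[(x')^2 - 2x^2] = 2x'x'' - 4x x' = -8x x', not identically 0

Only (B) has zero time-derivative. So the energy-like quantity (x')^2 + 2x^2 is the first integral.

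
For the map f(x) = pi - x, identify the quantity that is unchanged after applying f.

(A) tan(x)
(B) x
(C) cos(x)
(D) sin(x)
D

For f(x) = pi - x:
sin(pi - x) = sin(x), so sine is invariant under this transformation.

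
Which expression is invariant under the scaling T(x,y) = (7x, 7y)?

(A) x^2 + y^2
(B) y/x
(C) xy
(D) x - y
B

Under the uniform scaling T(x,y) = (7x, 7y):
Substitute the transformed coordinates into each option and compare with the original:
(A) x^2 + y^2  ->  (7x)^2 + (7y)^2 = 49x^2 + 49y^2   [differs from x^2 + y^2: not invariant]
(B) y/x  ->  (7y)/(7x) = y/x   [equals y/x: invariant]
(C) xy  ->  (7x)(7y) = 49xy   [differs from xy: not invariant]
(D) x - y  ->  (7x) - (7y) = 7x - 7y   [differs from x - y: not invariant]

Only option (B), y/x, is unchanged by the transformation.
The common factor 7 cancels in a ratio of coordinates, while sums, products and sums of squares pick up factors of 7 or 49.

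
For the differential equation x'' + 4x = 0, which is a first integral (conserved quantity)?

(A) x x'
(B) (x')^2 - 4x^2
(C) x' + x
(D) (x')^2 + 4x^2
D

A first integral I satisfies dI/dt = 0 along every solution. Differentiate each option and use the equation of motion:
(A) d/dt[x x'] = (x')^2 + x x'' = (x')^2 - 4x^2, not identically 0
(B) d/dt[(x')^2 - 4x^2] = 2x'x'' - 8x x' = -16x x', not identically 0
(C) d/dt[x' + x] = x'' + x' = -4x + x', not identically 0
(D) d/dt[(x')^2 + 4x^2] = 2x'x'' + 8x x' = 2x'(-4x) + 8x x' = 0

Only (D) has zero time-derivative. So the energy-like quantity (x')^2 + 4x^2 is the first integral.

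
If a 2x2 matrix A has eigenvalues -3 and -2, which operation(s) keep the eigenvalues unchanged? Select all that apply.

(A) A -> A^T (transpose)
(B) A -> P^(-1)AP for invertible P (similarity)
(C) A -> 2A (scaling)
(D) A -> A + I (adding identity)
A and B

Eigenvalues are preserved by:
1. Similarity transformations: A -> P^(-1)AP (same characteristic polynomial)
2. Transpose: A^T has the same eigenvalues as A

Eigenvalues are NOT preserved by:
- Adding identity: eigenvalues become -3+1, -2+1
- Scaling: eigenvalues become -6, -4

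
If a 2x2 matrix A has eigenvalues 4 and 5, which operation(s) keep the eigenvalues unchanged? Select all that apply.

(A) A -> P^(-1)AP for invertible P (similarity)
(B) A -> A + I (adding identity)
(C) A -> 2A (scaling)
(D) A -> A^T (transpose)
A and D

Eigenvalues are preserved by:
1. Similarity transformations: A -> P^(-1)AP (same characteristic polynomial)
2. Transpose: A^T has the same eigenvalues as A

Eigenvalues are NOT preserved by:
- Adding identity: eigenvalues become 4+1, 5+1
- Scaling: eigenvalues become 8, 10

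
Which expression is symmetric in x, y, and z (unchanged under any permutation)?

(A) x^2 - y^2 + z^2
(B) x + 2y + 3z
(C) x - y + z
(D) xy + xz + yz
D

A symmetric expression is unchanged when the variables are permuted; here the transformation to test is the swap (x, y) -> (y, x).
A symmetric expression must survive every permutation; the single swap x <-> y already eliminates the distractors, and the keyed expression is also unchanged by x <-> z and y <-> z (each variable enters it in exactly the same way).
Substitute the transformed coordinates into each option and compare with the original:
(A) x^2 - y^2 + z^2  ->  (y)^2 - (x)^2 + z^2 = -x^2 + y^2 + z^2   [differs from x^2 - y^2 + z^2: not invariant]
(B) x + 2y + 3z  ->  (y) + 2(x) + 3z = 2x + y + 3z   [differs from x + 2y + 3z: not invariant]
(C) x - y + z  ->  (y) - (x) + z = -x + y + z   [differs from x - y + z: not invariant]
(D) xy + xz + yz  ->  (y)(x) + (y)z + (x)z = xy + xz + yz   [equals xy + xz + yz: invariant]

Only option (D), xy + xz + yz, is unchanged by the transformation.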